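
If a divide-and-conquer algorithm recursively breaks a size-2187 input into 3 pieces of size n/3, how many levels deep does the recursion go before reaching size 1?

For divide and conquer with division factor 3:

Problem sizes at each level:
Level 0: 2187
Level 1: 729
Level 2: 243
Level 3: 81
Level 4: 27
Level 5: 9
Level 6: 3
Level 7: 1

The root is level 0 and the size-1 base case is level 7 (the tree spans levels 0 through 7, i.e. 8 levels counting the root), so the depth is the number of divisions: log_3(2187) = 7

The recursion tree depth is log_3(2187) = 7. At each level, the problem size is divided by 3, so it takes 7 divisions to reduce to a base case of size 1. The algorithm makes 3 recursive calls at each level.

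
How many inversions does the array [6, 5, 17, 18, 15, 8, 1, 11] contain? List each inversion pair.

Finding inversions in [6, 5, 17, 18, 15, 8, 1, 11]:

(0, 1): arr[0]=6 > arr[1]=5
(0, 6): arr[0]=6 > arr[6]=1
(1, 6): arr[1]=5 > arr[6]=1
(2, 4): arr[2]=17 > arr[4]=15
(2, 5): arr[2]=17 > arr[5]=8
(2, 6): arr[2]=17 > arr[6]=1
(2, 7): arr[2]=17 > arr[7]=11
(3, 4): arr[3]=18 > arr[4]=15
(3, 5): arr[3]=18 > arr[5]=8
(3, 6): arr[3]=18 > arr[6]=1
(3, 7): arr[3]=18 > arr[7]=11
(4, 5): arr[4]=15 > arr[5]=8
(4, 6): arr[4]=15 > arr[6]=1
(4, 7): arr[4]=15 > arr[7]=11
(5, 6): arr[5]=8 > arr[6]=1

Total inversions: 15

The array has 15 inversion(s): (0,1), (0,6), (1,6), (2,4), (2,5), (2,6), (2,7), (3,4), (3,5), (3,6), (3,7), (4,5), (4,6), (4,7), (5,6). Each pair (i,j) satisfies i < j and arr[i] > arr[j].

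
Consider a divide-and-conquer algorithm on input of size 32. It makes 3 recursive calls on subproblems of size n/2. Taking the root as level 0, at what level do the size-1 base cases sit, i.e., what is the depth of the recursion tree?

For divide and conquer with division factor 2:

Problem sizes at each level:
Level 0: 32
Level 1: 16
Level 2: 8
Level 3: 4
Level 4: 2
Level 5: 1

The root is level 0 and the size-1 base case is level 5 (the tree spans levels 0 through 5, i.e. 6 levels counting the root), so the depth is the number of divisions: log_2(32) = 5

The recursion tree depth is log_2(32) = 5. At each level, the problem size is divided by 2, so it takes 5 divisions to reduce to a base case of size 1. The algorithm makes 3 recursive calls at each level.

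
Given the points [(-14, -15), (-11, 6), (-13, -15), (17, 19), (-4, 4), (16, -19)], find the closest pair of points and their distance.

Computing all pairwise distances among 6 points:

d((-14, -15), (-11, 6)) = 21.2132
d((-14, -15), (-13, -15)) = 1.0 <-- minimum
d((-14, -15), (17, 19)) = 46.0109
d((-14, -15), (-4, 4)) = 21.4709
d((-14, -15), (16, -19)) = 30.2655
d((-11, 6), (-13, -15)) = 21.095
d((-11, 6), (17, 19)) = 30.8707
d((-11, 6), (-4, 4)) = 7.2801
d((-11, 6), (16, -19)) = 36.7967
d((-13, -15), (17, 19)) = 45.3431
d((-13, -15), (-4, 4)) = 21.0238
d((-13, -15), (16, -19)) = 29.2746
d((17, 19), (-4, 4)) = 25.807
d((17, 19), (16, -19)) = 38.0132
d((-4, 4), (16, -19)) = 30.4795

Closest pair: (-14, -15) and (-13, -15) with distance 1.0

The closest pair is (-14, -15) and (-13, -15) with Euclidean distance 1.0. For 6 points, brute-force pairwise comparison is shown above. For large n, the divide-and-conquer algorithm (sort by x, recurse on halves, check the dividing strip) achieves O(n log n).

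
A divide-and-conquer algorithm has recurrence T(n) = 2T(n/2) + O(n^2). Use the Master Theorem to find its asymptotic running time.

Master Theorem for T(n) = 2T(n/2) + O(n^2):

a = 2, b = 2, c = 2
log_b(a) = log_2(2) = 1.0000

Case 3: c = 2 > log_2(2) = 1.0000
T(n) = O(n^2) = O(n^2)

For T(n) = 2T(n/2) + O(n^2): log_2(2) = 1.0000. This is Case 3 of the Master Theorem (c > log_b(a), work dominated by root), giving O(n^2).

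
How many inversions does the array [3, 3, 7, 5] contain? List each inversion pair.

Finding inversions in [3, 3, 7, 5]:

(2, 3): arr[2]=7 > arr[3]=5

Total inversions: 1

The array has 1 inversion(s): (2,3). Each pair (i,j) satisfies i < j and arr[i] > arr[j].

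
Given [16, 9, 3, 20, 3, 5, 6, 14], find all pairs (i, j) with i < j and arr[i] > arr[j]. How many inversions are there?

Finding inversions in [16, 9, 3, 20, 3, 5, 6, 14]:

(0, 1): arr[0]=16 > arr[1]=9
(0, 2): arr[0]=16 > arr[2]=3
(0, 4): arr[0]=16 > arr[4]=3
(0, 5): arr[0]=16 > arr[5]=5
(0, 6): arr[0]=16 > arr[6]=6
(0, 7): arr[0]=16 > arr[7]=14
(1, 2): arr[1]=9 > arr[2]=3
(1, 4): arr[1]=9 > arr[4]=3
(1, 5): arr[1]=9 > arr[5]=5
(1, 6): arr[1]=9 > arr[6]=6
(3, 4): arr[3]=20 > arr[4]=3
(3, 5): arr[3]=20 > arr[5]=5
(3, 6): arr[3]=20 > arr[6]=6
(3, 7): arr[3]=20 > arr[7]=14

Total inversions: 14

The array has 14 inversion(s): (0,1), (0,2), (0,4), (0,5), (0,6), (0,7), (1,2), (1,4), (1,5), (1,6), (3,4), (3,5), (3,6), (3,7). Each pair (i,j) satisfies i < j and arr[i] > arr[j].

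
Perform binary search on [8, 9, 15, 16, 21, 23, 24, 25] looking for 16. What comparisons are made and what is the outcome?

Binary search for 16 in [8, 9, 15, 16, 21, 23, 24, 25]:

lo=0, hi=7, mid=3, arr[mid]=16 -> Found target at index 3!

Binary search finds 16 at index 3 after 1 comparisons. The search repeatedly halves the search space by comparing with the middle element.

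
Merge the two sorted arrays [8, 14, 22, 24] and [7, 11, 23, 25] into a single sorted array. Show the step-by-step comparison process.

Merging process:

Compare 8 vs 7: take 7 from right. Merged: [7]
Compare 8 vs 11: take 8 from left. Merged: [7, 8]
Compare 14 vs 11: take 11 from right. Merged: [7, 8, 11]
Compare 14 vs 23: take 14 from left. Merged: [7, 8, 11, 14]
Compare 22 vs 23: take 22 from left. Merged: [7, 8, 11, 14, 22]
Compare 24 vs 23: take 23 from right. Merged: [7, 8, 11, 14, 22, 23]
Compare 24 vs 25: take 24 from left. Merged: [7, 8, 11, 14, 22, 23, 24]
Append remaining from right: [25]. Merged: [7, 8, 11, 14, 22, 23, 24, 25]

Final merged array: [7, 8, 11, 14, 22, 23, 24, 25]
Total comparisons: 7

The merged array is [7, 8, 11, 14, 22, 23, 24, 25], requiring 7 comparisons. The merge step runs in O(n) time where n is the total number of elements.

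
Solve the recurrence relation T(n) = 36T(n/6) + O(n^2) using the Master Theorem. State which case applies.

Master Theorem for T(n) = 36T(n/6) + O(n^2):

a = 36, b = 6, c = 2
log_b(a) = log_6(36) = 2.0000

Case 2: c = 2 = log_6(36) = 2.0000
T(n) = O(n^2 log n) = O(n^2 log n)

For T(n) = 36T(n/6) + O(n^2): log_6(36) = 2.0000. This is Case 2 of the Master Theorem (c = log_b(a), equal work at all levels), giving O(n^2 log n).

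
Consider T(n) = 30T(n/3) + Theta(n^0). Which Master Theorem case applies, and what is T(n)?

Master Theorem for T(n) = 30T(n/3) + O(n^0):

a = 30, b = 3, c = 0
log_b(a) = log_3(30) = 3.0959

Case 1: c = 0 < log_3(30) = 3.0959
T(n) = O(n^(log_3 30))

For T(n) = 30T(n/3) + O(n^0): log_3(30) = 3.0959. This is Case 1 of the Master Theorem (c < log_b(a), work dominated by leaves), giving O(n^(log_3 30)).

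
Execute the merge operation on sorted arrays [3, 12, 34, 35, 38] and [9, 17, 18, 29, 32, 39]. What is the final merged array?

Merging process:

Compare 3 vs 9: take 3 from left. Merged: [3]
Compare 12 vs 9: take 9 from right. Merged: [3, 9]
Compare 12 vs 17: take 12 from left. Merged: [3, 9, 12]
Compare 34 vs 17: take 17 from right. Merged: [3, 9, 12, 17]
Compare 34 vs 18: take 18 from right. Merged: [3, 9, 12, 17, 18]
Compare 34 vs 29: take 29 from right. Merged: [3, 9, 12, 17, 18, 29]
Compare 34 vs 32: take 32 from right. Merged: [3, 9, 12, 17, 18, 29, 32]
Compare 34 vs 39: take 34 from left. Merged: [3, 9, 12, 17, 18, 29, 32, 34]
Compare 35 vs 39: take 35 from left. Merged: [3, 9, 12, 17, 18, 29, 32, 34, 35]
Compare 38 vs 39: take 38 from left. Merged: [3, 9, 12, 17, 18, 29, 32, 34, 35, 38]
Append remaining from right: [39]. Merged: [3, 9, 12, 17, 18, 29, 32, 34, 35, 38, 39]

Final merged array: [3, 9, 12, 17, 18, 29, 32, 34, 35, 38, 39]
Total comparisons: 10

The merged array is [3, 9, 12, 17, 18, 29, 32, 34, 35, 38, 39], requiring 10 comparisons. The merge step runs in O(n) time where n is the total number of elements.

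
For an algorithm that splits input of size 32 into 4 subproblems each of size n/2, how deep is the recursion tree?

For divide and conquer with division factor 2:

Problem sizes at each level:
Level 0: 32
Level 1: 16
Level 2: 8
Level 3: 4
Level 4: 2
Level 5: 1

The root is level 0 and the size-1 base case is level 5 (the tree spans levels 0 through 5, i.e. 6 levels counting the root), so the depth is the number of divisions: log_2(32) = 5

The recursion tree depth is log_2(32) = 5. At each level, the problem size is divided by 2, so it takes 5 divisions to reduce to a base case of size 1. The algorithm makes 4 recursive calls at each level.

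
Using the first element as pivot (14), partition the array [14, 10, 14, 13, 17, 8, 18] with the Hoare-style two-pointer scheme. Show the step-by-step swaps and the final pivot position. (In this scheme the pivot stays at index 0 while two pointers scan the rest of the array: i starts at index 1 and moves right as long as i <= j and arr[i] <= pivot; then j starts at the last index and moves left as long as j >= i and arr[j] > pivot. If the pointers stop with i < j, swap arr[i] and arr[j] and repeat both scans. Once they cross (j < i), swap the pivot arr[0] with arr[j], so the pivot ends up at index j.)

Hoare-style two-pointer partition with pivot = 14:

Initial array: [14, 10, 14, 13, 17, 8, 18]

Pointers start at i = 1, j = 6.
i stops at index 4 (arr[4]=17 > 14), j stops at index 5 (arr[5]=8 <= 14): swap arr[4] and arr[5], array becomes [14, 10, 14, 13, 8, 17, 18]
i ends at 5, j ends at 4: the pointers have crossed (j < i), so scanning stops.

Swap pivot arr[0] with arr[4] to place pivot at position 4: [8, 10, 14, 13, 14, 17, 18]
Pivot position: 4

After partitioning with pivot 14, the array becomes [8, 10, 14, 13, 14, 17, 18]. The pivot is placed at index 4. All elements to the left of the pivot are <= 14, and all elements to the right are > 14.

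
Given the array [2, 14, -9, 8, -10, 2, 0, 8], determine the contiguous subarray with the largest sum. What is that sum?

Using Kadane's algorithm on [2, 14, -9, 8, -10, 2, 0, 8]:

Scanning through the array:
Position 1 (value 14): max_ending_here = 16, max_so_far = 16
Position 2 (value -9): max_ending_here = 7, max_so_far = 16
Position 3 (value 8): max_ending_here = 15, max_so_far = 16
Position 4 (value -10): max_ending_here = 5, max_so_far = 16
Position 5 (value 2): max_ending_here = 7, max_so_far = 16
Position 6 (value 0): max_ending_here = 7, max_so_far = 16
Position 7 (value 8): max_ending_here = 15, max_so_far = 16

Maximum subarray: [2, 14]
Maximum sum: 16

The maximum subarray is [2, 14] with sum 16. This subarray runs from index 0 to index 1.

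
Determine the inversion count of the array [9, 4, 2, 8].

Finding inversions in [9, 4, 2, 8]:

(0, 1): arr[0]=9 > arr[1]=4
(0, 2): arr[0]=9 > arr[2]=2
(0, 3): arr[0]=9 > arr[3]=8
(1, 2): arr[1]=4 > arr[2]=2

Total inversions: 4

The array has 4 inversion(s): (0,1), (0,2), (0,3), (1,2). Each pair (i,j) satisfies i < j and arr[i] > arr[j].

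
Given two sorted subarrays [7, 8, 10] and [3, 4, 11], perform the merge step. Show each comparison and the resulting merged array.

Merging process:

Compare 7 vs 3: take 3 from right. Merged: [3]
Compare 7 vs 4: take 4 from right. Merged: [3, 4]
Compare 7 vs 11: take 7 from left. Merged: [3, 4, 7]
Compare 8 vs 11: take 8 from left. Merged: [3, 4, 7, 8]
Compare 10 vs 11: take 10 from left. Merged: [3, 4, 7, 8, 10]
Append remaining from right: [11]. Merged: [3, 4, 7, 8, 10, 11]

Final merged array: [3, 4, 7, 8, 10, 11]
Total comparisons: 5

The merged array is [3, 4, 7, 8, 10, 11], requiring 5 comparisons. The merge step runs in O(n) time where n is the total number of elements.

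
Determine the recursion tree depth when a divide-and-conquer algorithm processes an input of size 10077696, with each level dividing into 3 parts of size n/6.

For divide and conquer with division factor 6:

Problem sizes at each level:
Level 0: 10077696
Level 1: 1679616
Level 2: 279936
Level 3: 46656
Level 4: 7776
Level 5: 1296
Level 6: 216
Level 7: 36
Level 8: 6
Level 9: 1

The root is level 0 and the size-1 base case is level 9 (the tree spans levels 0 through 9, i.e. 10 levels counting the root), so the depth is the number of divisions: log_6(10077696) = 9

The recursion tree depth is log_6(10077696) = 9. At each level, the problem size is divided by 6, so it takes 9 divisions to reduce to a base case of size 1. The algorithm makes 3 recursive calls at each level.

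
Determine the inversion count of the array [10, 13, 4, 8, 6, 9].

Finding inversions in [10, 13, 4, 8, 6, 9]:

(0, 2): arr[0]=10 > arr[2]=4
(0, 3): arr[0]=10 > arr[3]=8
(0, 4): arr[0]=10 > arr[4]=6
(0, 5): arr[0]=10 > arr[5]=9
(1, 2): arr[1]=13 > arr[2]=4
(1, 3): arr[1]=13 > arr[3]=8
(1, 4): arr[1]=13 > arr[4]=6
(1, 5): arr[1]=13 > arr[5]=9
(3, 4): arr[3]=8 > arr[4]=6

Total inversions: 9

The array has 9 inversion(s): (0,2), (0,3), (0,4), (0,5), (1,2), (1,3), (1,4), (1,5), (3,4). Each pair (i,j) satisfies i < j and arr[i] > arr[j].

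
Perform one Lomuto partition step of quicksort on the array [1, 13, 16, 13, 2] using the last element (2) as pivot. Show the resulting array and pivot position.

Lomuto partition with pivot = 2:

Initial array: [1, 13, 16, 13, 2]

arr[0]=1 <= 2: swap with position 0, array becomes [1, 13, 16, 13, 2]
arr[1]=13 > 2: no swap
arr[2]=16 > 2: no swap
arr[3]=13 > 2: no swap

Place pivot at position 1: [1, 2, 16, 13, 13]
Pivot position: 1

After partitioning with pivot 2, the array becomes [1, 2, 16, 13, 13]. The pivot is placed at index 1. All elements to the left of the pivot are <= 2, and all elements to the right are > 2.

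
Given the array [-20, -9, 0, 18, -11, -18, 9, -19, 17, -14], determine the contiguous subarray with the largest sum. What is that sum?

Using Kadane's algorithm on [-20, -9, 0, 18, -11, -18, 9, -19, 17, -14]:

Scanning through the array:
Position 1 (value -9): max_ending_here = -9, max_so_far = -9
Position 2 (value 0): max_ending_here = 0, max_so_far = 0
Position 3 (value 18): max_ending_here = 18, max_so_far = 18
Position 4 (value -11): max_ending_here = 7, max_so_far = 18
Position 5 (value -18): max_ending_here = -11, max_so_far = 18
Position 6 (value 9): max_ending_here = 9, max_so_far = 18
Position 7 (value -19): max_ending_here = -10, max_so_far = 18
Position 8 (value 17): max_ending_here = 17, max_so_far = 18
Position 9 (value -14): max_ending_here = 3, max_so_far = 18

Maximum subarray: [0, 18]
Maximum sum: 18

The maximum subarray is [0, 18] with sum 18. This subarray runs from index 2 to index 3.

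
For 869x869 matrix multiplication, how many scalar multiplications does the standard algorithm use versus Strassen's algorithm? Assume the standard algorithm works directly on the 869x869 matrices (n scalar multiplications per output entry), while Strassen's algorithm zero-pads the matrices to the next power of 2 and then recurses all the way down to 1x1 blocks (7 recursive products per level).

Matrix multiplication for 869x869 matrices:

Strassen's algorithm requires power-of-2 dimensions. Pad 869x869 to 1024x1024 (next power of 2).

Standard algorithm: 869^3 = 656234909 multiplications
Strassen's algorithm: 7^(log2(1024)) = 7^10 = 282475249 multiplications
Savings: 656234909 - 282475249 = 373759660 multiplications

Standard: 656234909 multiplications (869^3). Strassen: 282475249 multiplications (7^10, after padding to 1024x1024). Strassen reduces 8 recursive multiplications to 7 at each level.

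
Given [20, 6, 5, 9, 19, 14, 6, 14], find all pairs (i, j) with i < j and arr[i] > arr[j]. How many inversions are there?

Finding inversions in [20, 6, 5, 9, 19, 14, 6, 14]:

(0, 1): arr[0]=20 > arr[1]=6
(0, 2): arr[0]=20 > arr[2]=5
(0, 3): arr[0]=20 > arr[3]=9
(0, 4): arr[0]=20 > arr[4]=19
(0, 5): arr[0]=20 > arr[5]=14
(0, 6): arr[0]=20 > arr[6]=6
(0, 7): arr[0]=20 > arr[7]=14
(1, 2): arr[1]=6 > arr[2]=5
(3, 6): arr[3]=9 > arr[6]=6
(4, 5): arr[4]=19 > arr[5]=14
(4, 6): arr[4]=19 > arr[6]=6
(4, 7): arr[4]=19 > arr[7]=14
(5, 6): arr[5]=14 > arr[6]=6

Total inversions: 13

The array has 13 inversion(s): (0,1), (0,2), (0,3), (0,4), (0,5), (0,6), (0,7), (1,2), (3,6), (4,5), (4,6), (4,7), (5,6). Each pair (i,j) satisfies i < j and arr[i] > arr[j].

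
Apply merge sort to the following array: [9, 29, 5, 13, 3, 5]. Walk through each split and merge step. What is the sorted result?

Merge sort trace:

Split: [9, 29, 5, 13, 3, 5] -> [9, 29, 5] and [13, 3, 5]
  Split: [9, 29, 5] -> [9] and [29, 5]
    Split: [29, 5] -> [29] and [5]
    Merge: [29] + [5] -> [5, 29]
  Merge: [9] + [5, 29] -> [5, 9, 29]
  Split: [13, 3, 5] -> [13] and [3, 5]
    Split: [3, 5] -> [3] and [5]
    Merge: [3] + [5] -> [3, 5]
  Merge: [13] + [3, 5] -> [3, 5, 13]
Merge: [5, 9, 29] + [3, 5, 13] -> [3, 5, 5, 9, 13, 29]

Final sorted array: [3, 5, 5, 9, 13, 29]

The merge sort proceeds by recursively splitting the array and merging sorted halves.
After all merges, the sorted array is [3, 5, 5, 9, 13, 29].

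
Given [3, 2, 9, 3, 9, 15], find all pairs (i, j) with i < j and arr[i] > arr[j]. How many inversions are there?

Finding inversions in [3, 2, 9, 3, 9, 15]:

(0, 1): arr[0]=3 > arr[1]=2
(2, 3): arr[2]=9 > arr[3]=3

Total inversions: 2

The array has 2 inversion(s): (0,1), (2,3). Each pair (i,j) satisfies i < j and arr[i] > arr[j].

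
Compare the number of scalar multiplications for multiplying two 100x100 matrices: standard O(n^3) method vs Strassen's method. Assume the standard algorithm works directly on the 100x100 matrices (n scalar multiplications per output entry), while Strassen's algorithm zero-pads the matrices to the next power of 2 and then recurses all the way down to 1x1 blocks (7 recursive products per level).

Matrix multiplication for 100x100 matrices:

Strassen's algorithm requires power-of-2 dimensions. Pad 100x100 to 128x128 (next power of 2).

Standard algorithm: 100^3 = 1000000 multiplications
Strassen's algorithm: 7^(log2(128)) = 7^7 = 823543 multiplications
Savings: 1000000 - 823543 = 176457 multiplications

Standard: 1000000 multiplications (100^3). Strassen: 823543 multiplications (7^7, after padding to 128x128). Strassen reduces 8 recursive multiplications to 7 at each level.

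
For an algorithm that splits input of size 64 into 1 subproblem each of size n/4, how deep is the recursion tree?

For divide and conquer with division factor 4:

Problem sizes at each level:
Level 0: 64
Level 1: 16
Level 2: 4
Level 3: 1

The root is level 0 and the size-1 base case is level 3 (the tree spans levels 0 through 3, i.e. 4 levels counting the root), so the depth is the number of divisions: log_4(64) = 3

The recursion tree depth is log_4(64) = 3. At each level, the problem size is divided by 4, so it takes 3 divisions to reduce to a base case of size 1. The algorithm makes 1 recursive call at each level.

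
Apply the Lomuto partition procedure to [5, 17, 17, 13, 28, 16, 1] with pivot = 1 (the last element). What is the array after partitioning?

Lomuto partition with pivot = 1:

Initial array: [5, 17, 17, 13, 28, 16, 1]

arr[0]=5 > 1: no swap
arr[1]=17 > 1: no swap
arr[2]=17 > 1: no swap
arr[3]=13 > 1: no swap
arr[4]=28 > 1: no swap
arr[5]=16 > 1: no swap

Place pivot at position 0: [1, 17, 17, 13, 28, 16, 5]
Pivot position: 0

After partitioning with pivot 1, the array becomes [1, 17, 17, 13, 28, 16, 5]. The pivot is placed at index 0. All elements to the left of the pivot are <= 1, and all elements to the right are > 1.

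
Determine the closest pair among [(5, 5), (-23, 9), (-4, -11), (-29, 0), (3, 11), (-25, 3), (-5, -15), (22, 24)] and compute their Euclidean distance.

Computing all pairwise distances among 8 points:

d((5, 5), (-23, 9)) = 28.2843
d((5, 5), (-4, -11)) = 18.3576
d((5, 5), (-29, 0)) = 34.3657
d((5, 5), (3, 11)) = 6.3246
d((5, 5), (-25, 3)) = 30.0666
d((5, 5), (-5, -15)) = 22.3607
d((5, 5), (22, 24)) = 25.4951
d((-23, 9), (-4, -11)) = 27.5862
d((-23, 9), (-29, 0)) = 10.8167
d((-23, 9), (3, 11)) = 26.0768
d((-23, 9), (-25, 3)) = 6.3246
d((-23, 9), (-5, -15)) = 30.0
d((-23, 9), (22, 24)) = 47.4342
d((-4, -11), (-29, 0)) = 27.313
d((-4, -11), (3, 11)) = 23.0868
d((-4, -11), (-25, 3)) = 25.2389
d((-4, -11), (-5, -15)) = 4.1231 <-- minimum
d((-4, -11), (22, 24)) = 43.6005
d((-29, 0), (3, 11)) = 33.8378
d((-29, 0), (-25, 3)) = 5.0
d((-29, 0), (-5, -15)) = 28.3019
d((-29, 0), (22, 24)) = 56.3649
d((3, 11), (-25, 3)) = 29.1204
d((3, 11), (-5, -15)) = 27.2029
d((3, 11), (22, 24)) = 23.0217
d((-25, 3), (-5, -15)) = 26.9072
d((-25, 3), (22, 24)) = 51.4782
d((-5, -15), (22, 24)) = 47.4342

Closest pair: (-4, -11) and (-5, -15) with distance 4.1231

The closest pair is (-4, -11) and (-5, -15) with Euclidean distance 4.1231. For 8 points, brute-force pairwise comparison is shown above. For large n, the divide-and-conquer algorithm (sort by x, recurse on halves, check the dividing strip) achieves O(n log n).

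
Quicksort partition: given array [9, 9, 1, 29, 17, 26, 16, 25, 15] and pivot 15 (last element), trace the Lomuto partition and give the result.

Lomuto partition with pivot = 15:

Initial array: [9, 9, 1, 29, 17, 26, 16, 25, 15]

arr[0]=9 <= 15: swap with position 0, array becomes [9, 9, 1, 29, 17, 26, 16, 25, 15]
arr[1]=9 <= 15: swap with position 1, array becomes [9, 9, 1, 29, 17, 26, 16, 25, 15]
arr[2]=1 <= 15: swap with position 2, array becomes [9, 9, 1, 29, 17, 26, 16, 25, 15]
arr[3]=29 > 15: no swap
arr[4]=17 > 15: no swap
arr[5]=26 > 15: no swap
arr[6]=16 > 15: no swap
arr[7]=25 > 15: no swap

Place pivot at position 3: [9, 9, 1, 15, 17, 26, 16, 25, 29]
Pivot position: 3

After partitioning with pivot 15, the array becomes [9, 9, 1, 15, 17, 26, 16, 25, 29]. The pivot is placed at index 3. All elements to the left of the pivot are <= 15, and all elements to the right are > 15.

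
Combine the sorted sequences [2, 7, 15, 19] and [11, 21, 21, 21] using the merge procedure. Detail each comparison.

Merging process:

Compare 2 vs 11: take 2 from left. Merged: [2]
Compare 7 vs 11: take 7 from left. Merged: [2, 7]
Compare 15 vs 11: take 11 from right. Merged: [2, 7, 11]
Compare 15 vs 21: take 15 from left. Merged: [2, 7, 11, 15]
Compare 19 vs 21: take 19 from left. Merged: [2, 7, 11, 15, 19]
Append remaining from right: [21, 21, 21]. Merged: [2, 7, 11, 15, 19, 21, 21, 21]

Final merged array: [2, 7, 11, 15, 19, 21, 21, 21]
Total comparisons: 5

The merged array is [2, 7, 11, 15, 19, 21, 21, 21], requiring 5 comparisons. The merge step runs in O(n) time where n is the total number of elements.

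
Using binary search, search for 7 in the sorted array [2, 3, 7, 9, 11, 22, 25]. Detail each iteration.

Binary search for 7 in [2, 3, 7, 9, 11, 22, 25]:

lo=0, hi=6, mid=3, arr[mid]=9 -> 9 > 7, search left half
lo=0, hi=2, mid=1, arr[mid]=3 -> 3 < 7, search right half
lo=2, hi=2, mid=2, arr[mid]=7 -> Found target at index 2!

Binary search finds 7 at index 2 after 3 comparisons. The search repeatedly halves the search space by comparing with the middle element.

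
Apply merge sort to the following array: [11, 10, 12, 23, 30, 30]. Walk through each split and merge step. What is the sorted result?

Merge sort trace:

Split: [11, 10, 12, 23, 30, 30] -> [11, 10, 12] and [23, 30, 30]
  Split: [11, 10, 12] -> [11] and [10, 12]
    Split: [10, 12] -> [10] and [12]
    Merge: [10] + [12] -> [10, 12]
  Merge: [11] + [10, 12] -> [10, 11, 12]
  Split: [23, 30, 30] -> [23] and [30, 30]
    Split: [30, 30] -> [30] and [30]
    Merge: [30] + [30] -> [30, 30]
  Merge: [23] + [30, 30] -> [23, 30, 30]
Merge: [10, 11, 12] + [23, 30, 30] -> [10, 11, 12, 23, 30, 30]

Final sorted array: [10, 11, 12, 23, 30, 30]

The merge sort proceeds by recursively splitting the array and merging sorted halves.
After all merges, the sorted array is [10, 11, 12, 23, 30, 30].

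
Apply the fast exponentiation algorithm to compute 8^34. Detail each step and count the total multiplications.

Computing 8^34 by squaring (build up from 8^1; each line after the first costs one multiplication):

8^1 = 8
8^2 = (8^1)^2 = 8^2 = 64
8^4 = (8^2)^2 = 64^2 = 4096
8^8 = (8^4)^2 = 4096^2 = 16777216
8^16 = (8^8)^2 = 16777216^2 = 281474976710656
8^17 = 8 * 8^16 = 8 * 281474976710656 = 2251799813685248
8^34 = (8^17)^2 = 2251799813685248^2 = 5070602400912917605986812821504

Result: 5070602400912917605986812821504
Multiplications needed: 6 (6 lines after 8^1)

8^34 = 5070602400912917605986812821504. Using exponentiation by squaring, this requires 6 multiplications. The key idea: if the exponent is even, square the half-power; if odd, multiply by the base once.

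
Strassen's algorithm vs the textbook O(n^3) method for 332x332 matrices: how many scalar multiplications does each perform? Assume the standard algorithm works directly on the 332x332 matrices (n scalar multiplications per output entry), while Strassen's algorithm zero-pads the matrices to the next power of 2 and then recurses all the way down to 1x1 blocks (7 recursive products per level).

Matrix multiplication for 332x332 matrices:

Strassen's algorithm requires power-of-2 dimensions. Pad 332x332 to 512x512 (next power of 2).

Standard algorithm: 332^3 = 36594368 multiplications
Strassen's algorithm: 7^(log2(512)) = 7^9 = 40353607 multiplications
Difference: 36594368 - 40353607 = -3759239 (Strassen uses MORE here due to padding overhead — for small or just-over-power-of-2 n, padding can outweigh the per-level savings)

Standard: 36594368 multiplications (332^3). Strassen: 40353607 multiplications (7^9, after padding to 512x512). Strassen reduces 8 recursive multiplications to 7 at each level.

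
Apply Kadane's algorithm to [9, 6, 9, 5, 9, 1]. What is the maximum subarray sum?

Using Kadane's algorithm on [9, 6, 9, 5, 9, 1]:

Scanning through the array:
Position 1 (value 6): max_ending_here = 15, max_so_far = 15
Position 2 (value 9): max_ending_here = 24, max_so_far = 24
Position 3 (value 5): max_ending_here = 29, max_so_far = 29
Position 4 (value 9): max_ending_here = 38, max_so_far = 38
Position 5 (value 1): max_ending_here = 39, max_so_far = 39

Maximum subarray: [9, 6, 9, 5, 9, 1]
Maximum sum: 39

The maximum subarray is [9, 6, 9, 5, 9, 1] with sum 39. This subarray runs from index 0 to index 5.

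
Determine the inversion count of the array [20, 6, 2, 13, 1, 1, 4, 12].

Finding inversions in [20, 6, 2, 13, 1, 1, 4, 12]:

(0, 1): arr[0]=20 > arr[1]=6
(0, 2): arr[0]=20 > arr[2]=2
(0, 3): arr[0]=20 > arr[3]=13
(0, 4): arr[0]=20 > arr[4]=1
(0, 5): arr[0]=20 > arr[5]=1
(0, 6): arr[0]=20 > arr[6]=4
(0, 7): arr[0]=20 > arr[7]=12
(1, 2): arr[1]=6 > arr[2]=2
(1, 4): arr[1]=6 > arr[4]=1
(1, 5): arr[1]=6 > arr[5]=1
(1, 6): arr[1]=6 > arr[6]=4
(2, 4): arr[2]=2 > arr[4]=1
(2, 5): arr[2]=2 > arr[5]=1
(3, 4): arr[3]=13 > arr[4]=1
(3, 5): arr[3]=13 > arr[5]=1
(3, 6): arr[3]=13 > arr[6]=4
(3, 7): arr[3]=13 > arr[7]=12

Total inversions: 17

The array has 17 inversion(s): (0,1), (0,2), (0,3), (0,4), (0,5), (0,6), (0,7), (1,2), (1,4), (1,5), (1,6), (2,4), (2,5), (3,4), (3,5), (3,6), (3,7). Each pair (i,j) satisfies i < j and arr[i] > arr[j].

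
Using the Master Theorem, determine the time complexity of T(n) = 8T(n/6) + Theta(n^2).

Master Theorem for T(n) = 8T(n/6) + O(n^2):

a = 8, b = 6, c = 2
log_b(a) = log_6(8) = 1.1606

Case 3: c = 2 > log_6(8) = 1.1606
T(n) = O(n^2) = O(n^2)

For T(n) = 8T(n/6) + O(n^2): log_6(8) = 1.1606. This is Case 3 of the Master Theorem (c > log_b(a), work dominated by root), giving O(n^2).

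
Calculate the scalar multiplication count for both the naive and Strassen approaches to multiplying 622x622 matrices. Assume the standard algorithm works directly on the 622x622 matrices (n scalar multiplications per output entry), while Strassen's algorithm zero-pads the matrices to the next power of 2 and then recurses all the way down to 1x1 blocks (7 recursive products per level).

Matrix multiplication for 622x622 matrices:

Strassen's algorithm requires power-of-2 dimensions. Pad 622x622 to 1024x1024 (next power of 2).

Standard algorithm: 622^3 = 240641848 multiplications
Strassen's algorithm: 7^(log2(1024)) = 7^10 = 282475249 multiplications
Difference: 240641848 - 282475249 = -41833401 (Strassen uses MORE here due to padding overhead — for small or just-over-power-of-2 n, padding can outweigh the per-level savings)

Standard: 240641848 multiplications (622^3). Strassen: 282475249 multiplications (7^10, after padding to 1024x1024). Strassen reduces 8 recursive multiplications to 7 at each level.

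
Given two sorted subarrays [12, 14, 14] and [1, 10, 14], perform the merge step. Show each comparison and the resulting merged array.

Merging process:

Compare 12 vs 1: take 1 from right. Merged: [1]
Compare 12 vs 10: take 10 from right. Merged: [1, 10]
Compare 12 vs 14: take 12 from left. Merged: [1, 10, 12]
Compare 14 vs 14: take 14 from left. Merged: [1, 10, 12, 14]
Compare 14 vs 14: take 14 from left. Merged: [1, 10, 12, 14, 14]
Append remaining from right: [14]. Merged: [1, 10, 12, 14, 14, 14]

Final merged array: [1, 10, 12, 14, 14, 14]
Total comparisons: 5

The merged array is [1, 10, 12, 14, 14, 14], requiring 5 comparisons. The merge step runs in O(n) time where n is the total number of elements.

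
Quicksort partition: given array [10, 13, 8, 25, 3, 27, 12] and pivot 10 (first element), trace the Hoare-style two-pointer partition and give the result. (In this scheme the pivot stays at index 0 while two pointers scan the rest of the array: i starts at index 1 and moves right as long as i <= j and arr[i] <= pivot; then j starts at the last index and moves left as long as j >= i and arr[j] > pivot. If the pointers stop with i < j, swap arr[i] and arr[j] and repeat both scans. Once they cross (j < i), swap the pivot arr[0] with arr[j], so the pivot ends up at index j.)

Hoare-style two-pointer partition with pivot = 10:

Initial array: [10, 13, 8, 25, 3, 27, 12]

Pointers start at i = 1, j = 6.
i stops at index 1 (arr[1]=13 > 10), j stops at index 4 (arr[4]=3 <= 10): swap arr[1] and arr[4], array becomes [10, 3, 8, 25, 13, 27, 12]
i ends at 3, j ends at 2: the pointers have crossed (j < i), so scanning stops.

Swap pivot arr[0] with arr[2] to place pivot at position 2: [8, 3, 10, 25, 13, 27, 12]
Pivot position: 2

After partitioning with pivot 10, the array becomes [8, 3, 10, 25, 13, 27, 12]. The pivot is placed at index 2. All elements to the left of the pivot are <= 10, and all elements to the right are > 10.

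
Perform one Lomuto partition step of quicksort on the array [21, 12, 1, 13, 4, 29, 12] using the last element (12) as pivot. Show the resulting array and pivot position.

Lomuto partition with pivot = 12:

Initial array: [21, 12, 1, 13, 4, 29, 12]

arr[0]=21 > 12: no swap
arr[1]=12 <= 12: swap with position 0, array becomes [12, 21, 1, 13, 4, 29, 12]
arr[2]=1 <= 12: swap with position 1, array becomes [12, 1, 21, 13, 4, 29, 12]
arr[3]=13 > 12: no swap
arr[4]=4 <= 12: swap with position 2, array becomes [12, 1, 4, 13, 21, 29, 12]
arr[5]=29 > 12: no swap

Place pivot at position 3: [12, 1, 4, 12, 21, 29, 13]
Pivot position: 3

After partitioning with pivot 12, the array becomes [12, 1, 4, 12, 21, 29, 13]. The pivot is placed at index 3. All elements to the left of the pivot are <= 12, and all elements to the right are > 12.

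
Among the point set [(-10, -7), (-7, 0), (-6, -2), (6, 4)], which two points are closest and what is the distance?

Computing all pairwise distances among 4 points:

d((-10, -7), (-7, 0)) = 7.6158
d((-10, -7), (-6, -2)) = 6.4031
d((-10, -7), (6, 4)) = 19.4165
d((-7, 0), (-6, -2)) = 2.2361 <-- minimum
d((-7, 0), (6, 4)) = 13.6015
d((-6, -2), (6, 4)) = 13.4164

Closest pair: (-7, 0) and (-6, -2) with distance 2.2361

The closest pair is (-7, 0) and (-6, -2) with Euclidean distance 2.2361. For 4 points, brute-force pairwise comparison is shown above. For large n, the divide-and-conquer algorithm (sort by x, recurse on halves, check the dividing strip) achieves O(n log n).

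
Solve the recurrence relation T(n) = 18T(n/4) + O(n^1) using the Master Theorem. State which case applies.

Master Theorem for T(n) = 18T(n/4) + O(n^1):

a = 18, b = 4, c = 1
log_b(a) = log_4(18) = 2.0850

Case 1: c = 1 < log_4(18) = 2.0850
T(n) = O(n^(log_4 18))

For T(n) = 18T(n/4) + O(n^1): log_4(18) = 2.0850. This is Case 1 of the Master Theorem (c < log_b(a), work dominated by leaves), giving O(n^(log_4 18)).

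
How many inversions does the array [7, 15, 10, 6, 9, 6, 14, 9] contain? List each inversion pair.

Finding inversions in [7, 15, 10, 6, 9, 6, 14, 9]:

(0, 3): arr[0]=7 > arr[3]=6
(0, 5): arr[0]=7 > arr[5]=6
(1, 2): arr[1]=15 > arr[2]=10
(1, 3): arr[1]=15 > arr[3]=6
(1, 4): arr[1]=15 > arr[4]=9
(1, 5): arr[1]=15 > arr[5]=6
(1, 6): arr[1]=15 > arr[6]=14
(1, 7): arr[1]=15 > arr[7]=9
(2, 3): arr[2]=10 > arr[3]=6
(2, 4): arr[2]=10 > arr[4]=9
(2, 5): arr[2]=10 > arr[5]=6
(2, 7): arr[2]=10 > arr[7]=9
(4, 5): arr[4]=9 > arr[5]=6
(6, 7): arr[6]=14 > arr[7]=9

Total inversions: 14

The array has 14 inversion(s): (0,3), (0,5), (1,2), (1,3), (1,4), (1,5), (1,6), (1,7), (2,3), (2,4), (2,5), (2,7), (4,5), (6,7). Each pair (i,j) satisfies i < j and arr[i] > arr[j].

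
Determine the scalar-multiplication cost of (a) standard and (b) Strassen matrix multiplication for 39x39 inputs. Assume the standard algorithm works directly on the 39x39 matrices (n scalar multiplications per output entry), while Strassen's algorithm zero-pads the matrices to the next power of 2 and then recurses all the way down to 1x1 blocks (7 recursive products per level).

Matrix multiplication for 39x39 matrices:

Strassen's algorithm requires power-of-2 dimensions. Pad 39x39 to 64x64 (next power of 2).

Standard algorithm: 39^3 = 59319 multiplications
Strassen's algorithm: 7^(log2(64)) = 7^6 = 117649 multiplications
Difference: 59319 - 117649 = -58330 (Strassen uses MORE here due to padding overhead — for small or just-over-power-of-2 n, padding can outweigh the per-level savings)

Standard: 59319 multiplications (39^3). Strassen: 117649 multiplications (7^6, after padding to 64x64). Strassen reduces 8 recursive multiplications to 7 at each level.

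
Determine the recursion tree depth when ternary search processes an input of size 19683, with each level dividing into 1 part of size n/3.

For divide and conquer with division factor 3:

Problem sizes at each level:
Level 0: 19683
Level 1: 6561
Level 2: 2187
Level 3: 729
Level 4: 243
Level 5: 81
Level 6: 27
Level 7: 9
Level 8: 3
Level 9: 1

The root is level 0 and the size-1 base case is level 9 (the tree spans levels 0 through 9, i.e. 10 levels counting the root), so the depth is the number of divisions: log_3(19683) = 9

The recursion tree depth is log_3(19683) = 9. At each level, the problem size is divided by 3, so it takes 9 divisions to reduce to a base case of size 1. The algorithm makes 1 recursive call at each level.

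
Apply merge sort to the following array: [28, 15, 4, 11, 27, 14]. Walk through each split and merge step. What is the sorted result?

Merge sort trace:

Split: [28, 15, 4, 11, 27, 14] -> [28, 15, 4] and [11, 27, 14]
  Split: [28, 15, 4] -> [28] and [15, 4]
    Split: [15, 4] -> [15] and [4]
    Merge: [15] + [4] -> [4, 15]
  Merge: [28] + [4, 15] -> [4, 15, 28]
  Split: [11, 27, 14] -> [11] and [27, 14]
    Split: [27, 14] -> [27] and [14]
    Merge: [27] + [14] -> [14, 27]
  Merge: [11] + [14, 27] -> [11, 14, 27]
Merge: [4, 15, 28] + [11, 14, 27] -> [4, 11, 14, 15, 27, 28]

Final sorted array: [4, 11, 14, 15, 27, 28]

The merge sort proceeds by recursively splitting the array and merging sorted halves.
After all merges, the sorted array is [4, 11, 14, 15, 27, 28].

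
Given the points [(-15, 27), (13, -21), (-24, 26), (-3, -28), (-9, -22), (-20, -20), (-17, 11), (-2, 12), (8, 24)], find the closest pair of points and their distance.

Computing all pairwise distances among 9 points:

d((-15, 27), (13, -21)) = 55.5698
d((-15, 27), (-24, 26)) = 9.0554
d((-15, 27), (-3, -28)) = 56.2939
d((-15, 27), (-9, -22)) = 49.366
d((-15, 27), (-20, -20)) = 47.2652
d((-15, 27), (-17, 11)) = 16.1245
d((-15, 27), (-2, 12)) = 19.8494
d((-15, 27), (8, 24)) = 23.1948
d((13, -21), (-24, 26)) = 59.8164
d((13, -21), (-3, -28)) = 17.4642
d((13, -21), (-9, -22)) = 22.0227
d((13, -21), (-20, -20)) = 33.0151
d((13, -21), (-17, 11)) = 43.8634
d((13, -21), (-2, 12)) = 36.2491
d((13, -21), (8, 24)) = 45.2769
d((-24, 26), (-3, -28)) = 57.9396
d((-24, 26), (-9, -22)) = 50.2892
d((-24, 26), (-20, -20)) = 46.1736
d((-24, 26), (-17, 11)) = 16.5529
d((-24, 26), (-2, 12)) = 26.0768
d((-24, 26), (8, 24)) = 32.0624
d((-3, -28), (-9, -22)) = 8.4853 <-- minimum
d((-3, -28), (-20, -20)) = 18.7883
d((-3, -28), (-17, 11)) = 41.4367
d((-3, -28), (-2, 12)) = 40.0125
d((-3, -28), (8, 24)) = 53.1507
d((-9, -22), (-20, -20)) = 11.1803
d((-9, -22), (-17, 11)) = 33.9559
d((-9, -22), (-2, 12)) = 34.7131
d((-9, -22), (8, 24)) = 49.0408
d((-20, -20), (-17, 11)) = 31.1448
d((-20, -20), (-2, 12)) = 36.7151
d((-20, -20), (8, 24)) = 52.1536
d((-17, 11), (-2, 12)) = 15.0333
d((-17, 11), (8, 24)) = 28.178
d((-2, 12), (8, 24)) = 15.6205

Closest pair: (-3, -28) and (-9, -22) with distance 8.4853

The closest pair is (-3, -28) and (-9, -22) with Euclidean distance 8.4853. For 9 points, brute-force pairwise comparison is shown above. For large n, the divide-and-conquer algorithm (sort by x, recurse on halves, check the dividing strip) achieves O(n log n).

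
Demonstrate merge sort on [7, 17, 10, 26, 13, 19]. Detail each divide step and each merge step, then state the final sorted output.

Merge sort trace:

Split: [7, 17, 10, 26, 13, 19] -> [7, 17, 10] and [26, 13, 19]
  Split: [7, 17, 10] -> [7] and [17, 10]
    Split: [17, 10] -> [17] and [10]
    Merge: [17] + [10] -> [10, 17]
  Merge: [7] + [10, 17] -> [7, 10, 17]
  Split: [26, 13, 19] -> [26] and [13, 19]
    Split: [13, 19] -> [13] and [19]
    Merge: [13] + [19] -> [13, 19]
  Merge: [26] + [13, 19] -> [13, 19, 26]
Merge: [7, 10, 17] + [13, 19, 26] -> [7, 10, 13, 17, 19, 26]

Final sorted array: [7, 10, 13, 17, 19, 26]

The merge sort proceeds by recursively splitting the array and merging sorted halves.
After all merges, the sorted array is [7, 10, 13, 17, 19, 26].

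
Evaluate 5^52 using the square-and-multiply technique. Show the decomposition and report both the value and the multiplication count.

Computing 5^52 by squaring (build up from 5^1; each line after the first costs one multiplication):

5^1 = 5
5^2 = (5^1)^2 = 5^2 = 25
5^3 = 5 * 5^2 = 5 * 25 = 125
5^6 = (5^3)^2 = 125^2 = 15625
5^12 = (5^6)^2 = 15625^2 = 244140625
5^13 = 5 * 5^12 = 5 * 244140625 = 1220703125
5^26 = (5^13)^2 = 1220703125^2 = 1490116119384765625
5^52 = (5^26)^2 = 1490116119384765625^2 = 2220446049250313080847263336181640625

Result: 2220446049250313080847263336181640625
Multiplications needed: 7 (7 lines after 5^1)

5^52 = 2220446049250313080847263336181640625. Using exponentiation by squaring, this requires 7 multiplications. The key idea: if the exponent is even, square the half-power; if odd, multiply by the base once.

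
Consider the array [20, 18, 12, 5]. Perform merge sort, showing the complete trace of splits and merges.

Merge sort trace:

Split: [20, 18, 12, 5] -> [20, 18] and [12, 5]
  Split: [20, 18] -> [20] and [18]
  Merge: [20] + [18] -> [18, 20]
  Split: [12, 5] -> [12] and [5]
  Merge: [12] + [5] -> [5, 12]
Merge: [18, 20] + [5, 12] -> [5, 12, 18, 20]

Final sorted array: [5, 12, 18, 20]

The merge sort proceeds by recursively splitting the array and merging sorted halves.
After all merges, the sorted array is [5, 12, 18, 20].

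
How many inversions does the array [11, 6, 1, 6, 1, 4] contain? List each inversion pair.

Finding inversions in [11, 6, 1, 6, 1, 4]:

(0, 1): arr[0]=11 > arr[1]=6
(0, 2): arr[0]=11 > arr[2]=1
(0, 3): arr[0]=11 > arr[3]=6
(0, 4): arr[0]=11 > arr[4]=1
(0, 5): arr[0]=11 > arr[5]=4
(1, 2): arr[1]=6 > arr[2]=1
(1, 4): arr[1]=6 > arr[4]=1
(1, 5): arr[1]=6 > arr[5]=4
(3, 4): arr[3]=6 > arr[4]=1
(3, 5): arr[3]=6 > arr[5]=4

Total inversions: 10

The array has 10 inversion(s): (0,1), (0,2), (0,3), (0,4), (0,5), (1,2), (1,4), (1,5), (3,4), (3,5). Each pair (i,j) satisfies i < j and arr[i] > arr[j].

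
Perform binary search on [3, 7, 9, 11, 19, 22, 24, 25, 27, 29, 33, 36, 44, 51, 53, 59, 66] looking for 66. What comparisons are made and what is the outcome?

Binary search for 66 in [3, 7, 9, 11, 19, 22, 24, 25, 27, 29, 33, 36, 44, 51, 53, 59, 66]:

lo=0, hi=16, mid=8, arr[mid]=27 -> 27 < 66, search right half
lo=9, hi=16, mid=12, arr[mid]=44 -> 44 < 66, search right half
lo=13, hi=16, mid=14, arr[mid]=53 -> 53 < 66, search right half
lo=15, hi=16, mid=15, arr[mid]=59 -> 59 < 66, search right half
lo=16, hi=16, mid=16, arr[mid]=66 -> Found target at index 16!

Binary search finds 66 at index 16 after 5 comparisons. The search repeatedly halves the search space by comparing with the middle element.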